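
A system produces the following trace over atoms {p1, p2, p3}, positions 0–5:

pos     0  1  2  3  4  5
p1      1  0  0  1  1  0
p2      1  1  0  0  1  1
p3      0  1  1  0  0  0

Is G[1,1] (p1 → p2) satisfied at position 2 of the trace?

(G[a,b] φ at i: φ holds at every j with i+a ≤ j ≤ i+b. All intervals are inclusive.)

No

Check (p1 → p2) at every j in [3,3]:
  j=3: antecedent true; consequent false → ✗
Fails at j=3 → formula fails.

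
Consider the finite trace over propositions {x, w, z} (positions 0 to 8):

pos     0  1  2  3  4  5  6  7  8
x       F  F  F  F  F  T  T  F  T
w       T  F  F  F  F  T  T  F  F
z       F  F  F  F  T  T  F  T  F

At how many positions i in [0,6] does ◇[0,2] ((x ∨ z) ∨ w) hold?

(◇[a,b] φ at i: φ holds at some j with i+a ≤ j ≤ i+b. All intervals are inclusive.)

6

Evaluate at each i in [0,6]:
  i=0: ✓ (witness j=0)
  i=1: ✗ (none in [1,3])
  i=2: ✓ (witness j=4)
  i=3: ✓ (witness j=4)
  i=4: ✓ (witness j=4)
  i=5: ✓ (witness j=5)
  i=6: ✓ (witness j=6)
Positions where it holds: {0, 2, 3, 4, 5, 6} → 6.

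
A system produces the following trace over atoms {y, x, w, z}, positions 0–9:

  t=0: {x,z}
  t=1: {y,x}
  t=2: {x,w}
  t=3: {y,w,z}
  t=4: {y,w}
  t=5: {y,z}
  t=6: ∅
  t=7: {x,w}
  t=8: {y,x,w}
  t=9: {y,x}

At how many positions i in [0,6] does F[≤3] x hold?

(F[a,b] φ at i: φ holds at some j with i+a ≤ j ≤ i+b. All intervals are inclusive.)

Evaluate at each i in [0,6]:
  i=0: ✓ (witness j=0)
  i=1: ✓ (witness j=1)
  i=2: ✓ (witness j=2)
  i=3: ✗ (none in [3,6])
  i=4: ✓ (witness j=7)
  i=5: ✓ (witness j=7)
  i=6: ✓ (witness j=7)
Positions where it holds: {0, 1, 2, 4, 5, 6} → 6.

6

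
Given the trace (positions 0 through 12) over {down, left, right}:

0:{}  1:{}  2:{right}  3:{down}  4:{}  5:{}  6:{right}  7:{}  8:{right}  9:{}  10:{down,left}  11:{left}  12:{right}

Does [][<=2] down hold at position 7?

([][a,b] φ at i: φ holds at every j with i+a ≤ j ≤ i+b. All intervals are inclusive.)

Does not hold

Check down at every j in [7,9]:
  j=7: false
  j=8: false
  j=9: false
Fails at j=7 → formula fails.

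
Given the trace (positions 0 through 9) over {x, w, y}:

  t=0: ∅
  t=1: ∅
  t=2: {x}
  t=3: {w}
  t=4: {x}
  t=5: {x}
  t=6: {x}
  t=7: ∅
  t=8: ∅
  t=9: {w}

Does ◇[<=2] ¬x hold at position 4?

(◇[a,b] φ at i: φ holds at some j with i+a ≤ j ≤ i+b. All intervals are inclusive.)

No

Check ¬x at each j in [4,6]:
  j=4: false
  j=5: false
  j=6: false
No position in the window satisfies it → formula fails.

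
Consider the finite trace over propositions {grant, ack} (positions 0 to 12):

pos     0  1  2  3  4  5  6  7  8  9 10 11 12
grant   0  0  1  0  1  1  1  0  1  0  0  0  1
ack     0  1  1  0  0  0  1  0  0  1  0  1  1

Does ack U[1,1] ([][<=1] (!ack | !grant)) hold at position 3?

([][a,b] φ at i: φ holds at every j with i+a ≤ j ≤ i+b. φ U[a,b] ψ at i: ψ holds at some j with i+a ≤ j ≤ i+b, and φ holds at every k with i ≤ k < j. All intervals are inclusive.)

Need some j in [4,4] with [][<=1] (!ack | !grant), and ack at every k in [3,j-1].
  j=4: [][<=1] (!ack | !grant) holds, but ack fails at k=3 → not this j.
No j in the window works → until fails.

Does not hold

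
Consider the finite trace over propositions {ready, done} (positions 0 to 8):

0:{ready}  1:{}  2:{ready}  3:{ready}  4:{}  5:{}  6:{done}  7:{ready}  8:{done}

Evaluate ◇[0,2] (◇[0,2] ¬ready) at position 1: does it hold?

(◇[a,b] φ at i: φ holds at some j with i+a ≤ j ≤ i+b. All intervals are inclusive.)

True

Check ◇[0,2] ¬ready at each j in [1,3]:
  j=1: holds (witness at 1)
  j=2: holds (witness at 4)
  j=3: holds (witness at 4)
Found at j=1 → formula holds.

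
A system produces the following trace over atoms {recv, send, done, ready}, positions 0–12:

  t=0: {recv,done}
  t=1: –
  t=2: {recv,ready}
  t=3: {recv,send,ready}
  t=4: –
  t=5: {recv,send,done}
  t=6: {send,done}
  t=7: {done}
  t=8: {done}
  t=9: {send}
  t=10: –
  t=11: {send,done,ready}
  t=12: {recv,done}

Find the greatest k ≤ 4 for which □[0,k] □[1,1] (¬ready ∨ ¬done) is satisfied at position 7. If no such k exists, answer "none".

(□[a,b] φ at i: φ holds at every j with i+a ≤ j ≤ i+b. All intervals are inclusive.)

□[1,1] (¬ready ∨ ¬done) must hold from j=7 onward; find where it first fails.
  j=7: holds
  j=8: holds
  j=9: holds
  j=10: fails
Holds on [7,9], so largest k = 2.

2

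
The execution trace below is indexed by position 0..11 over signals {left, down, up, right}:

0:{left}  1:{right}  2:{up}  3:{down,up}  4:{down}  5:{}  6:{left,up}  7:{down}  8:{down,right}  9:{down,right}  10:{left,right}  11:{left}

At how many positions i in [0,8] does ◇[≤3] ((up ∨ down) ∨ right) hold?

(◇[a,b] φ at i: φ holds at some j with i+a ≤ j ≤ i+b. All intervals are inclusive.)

9

Evaluate at each i in [0,8]:
  i=0: ✓ (witness j=1)
  i=1: ✓ (witness j=1)
  i=2: ✓ (witness j=2)
  i=3: ✓ (witness j=3)
  i=4: ✓ (witness j=4)
  i=5: ✓ (witness j=6)
  i=6: ✓ (witness j=6)
  i=7: ✓ (witness j=7)
  i=8: ✓ (witness j=8)
Positions where it holds: {0, 1, 2, 3, 4, 5, 6, 7, 8} → 9.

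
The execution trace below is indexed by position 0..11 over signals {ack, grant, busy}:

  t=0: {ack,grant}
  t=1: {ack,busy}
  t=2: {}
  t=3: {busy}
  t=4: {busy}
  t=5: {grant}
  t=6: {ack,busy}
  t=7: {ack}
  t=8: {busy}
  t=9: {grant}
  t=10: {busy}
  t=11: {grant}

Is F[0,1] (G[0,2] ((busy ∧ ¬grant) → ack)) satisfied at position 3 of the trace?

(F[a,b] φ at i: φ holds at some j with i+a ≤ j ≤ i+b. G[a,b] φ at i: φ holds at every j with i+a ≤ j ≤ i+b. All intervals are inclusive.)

Check G[0,2] ((busy ∧ ¬grant) → ack) at each j in [3,4]:
  j=3: fails at 3
  j=4: fails at 4
No position in the window satisfies it → formula fails.

Does not hold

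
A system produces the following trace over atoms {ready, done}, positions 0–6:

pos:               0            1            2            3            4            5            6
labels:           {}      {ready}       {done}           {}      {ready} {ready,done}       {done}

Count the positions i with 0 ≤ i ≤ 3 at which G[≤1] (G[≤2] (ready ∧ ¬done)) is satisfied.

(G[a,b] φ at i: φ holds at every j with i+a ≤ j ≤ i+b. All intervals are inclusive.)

Evaluate at each i in [0,3]:
  i=0: ✗ (fails at j=0)
  i=1: ✗ (fails at j=1)
  i=2: ✗ (fails at j=2)
  i=3: ✗ (fails at j=3)
Positions where it holds: {} → 0.

0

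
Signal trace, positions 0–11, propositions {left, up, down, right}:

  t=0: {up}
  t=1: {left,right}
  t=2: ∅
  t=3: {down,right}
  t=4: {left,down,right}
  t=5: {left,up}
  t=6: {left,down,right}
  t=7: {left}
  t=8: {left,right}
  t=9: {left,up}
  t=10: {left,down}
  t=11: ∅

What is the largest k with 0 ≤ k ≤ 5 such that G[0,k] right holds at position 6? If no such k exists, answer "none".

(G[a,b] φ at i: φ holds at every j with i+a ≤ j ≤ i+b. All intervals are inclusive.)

0

right must hold from j=6 onward; find where it first fails.
  j=6: holds
  j=7: fails
Holds on [6,6], so largest k = 0.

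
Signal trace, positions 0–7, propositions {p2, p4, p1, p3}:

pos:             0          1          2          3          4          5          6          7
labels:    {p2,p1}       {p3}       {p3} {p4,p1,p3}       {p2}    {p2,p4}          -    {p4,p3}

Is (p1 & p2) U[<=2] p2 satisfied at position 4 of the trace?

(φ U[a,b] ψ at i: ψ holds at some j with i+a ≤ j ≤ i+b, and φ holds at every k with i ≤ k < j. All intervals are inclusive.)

Yes

Need some j in [4,6] with p2, and (p1 & p2) at every k in [4,j-1].
  j=4: p2 holds; no prefix to check → satisfied.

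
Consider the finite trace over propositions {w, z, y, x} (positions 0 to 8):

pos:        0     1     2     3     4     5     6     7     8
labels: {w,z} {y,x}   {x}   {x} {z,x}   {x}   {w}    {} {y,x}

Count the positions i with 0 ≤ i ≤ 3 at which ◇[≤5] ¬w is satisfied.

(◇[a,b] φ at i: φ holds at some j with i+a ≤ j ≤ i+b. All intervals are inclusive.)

Evaluate at each i in [0,3]:
  i=0: ✓ (witness j=1)
  i=1: ✓ (witness j=1)
  i=2: ✓ (witness j=2)
  i=3: ✓ (witness j=3)
Positions where it holds: {0, 1, 2, 3} → 4.

4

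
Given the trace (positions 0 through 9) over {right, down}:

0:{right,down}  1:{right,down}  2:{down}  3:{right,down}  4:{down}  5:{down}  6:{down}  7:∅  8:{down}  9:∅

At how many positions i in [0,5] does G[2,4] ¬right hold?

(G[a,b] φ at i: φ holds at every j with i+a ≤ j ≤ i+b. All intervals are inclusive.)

Evaluate at each i in [0,5]:
  i=0: ✗ (fails at j=3)
  i=1: ✗ (fails at j=3)
  i=2: ✓ (all of [4,6])
  i=3: ✓ (all of [5,7])
  i=4: ✓ (all of [6,8])
  i=5: ✓ (all of [7,9])
Positions where it holds: {2, 3, 4, 5} → 4.

4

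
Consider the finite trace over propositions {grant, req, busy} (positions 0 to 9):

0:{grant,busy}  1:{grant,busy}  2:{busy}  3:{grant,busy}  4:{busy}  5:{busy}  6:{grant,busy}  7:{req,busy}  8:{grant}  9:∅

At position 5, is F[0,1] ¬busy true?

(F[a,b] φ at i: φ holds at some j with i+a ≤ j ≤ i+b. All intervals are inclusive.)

Check ¬busy at each j in [5,6]:
  j=5: false
  j=6: false
No position in the window satisfies it → formula fails.

Does not hold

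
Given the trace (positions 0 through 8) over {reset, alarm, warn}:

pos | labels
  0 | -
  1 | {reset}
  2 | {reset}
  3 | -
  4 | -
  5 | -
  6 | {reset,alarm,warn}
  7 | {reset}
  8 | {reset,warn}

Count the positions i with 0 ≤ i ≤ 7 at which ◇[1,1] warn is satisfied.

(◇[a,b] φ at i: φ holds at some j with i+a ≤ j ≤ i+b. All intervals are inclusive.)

2

Evaluate at each i in [0,7]:
  i=0: ✗ (none in [1,1])
  i=1: ✗ (none in [2,2])
  i=2: ✗ (none in [3,3])
  i=3: ✗ (none in [4,4])
  i=4: ✗ (none in [5,5])
  i=5: ✓ (witness j=6)
  i=6: ✗ (none in [7,7])
  i=7: ✓ (witness j=8)
Positions where it holds: {5, 7} → 2.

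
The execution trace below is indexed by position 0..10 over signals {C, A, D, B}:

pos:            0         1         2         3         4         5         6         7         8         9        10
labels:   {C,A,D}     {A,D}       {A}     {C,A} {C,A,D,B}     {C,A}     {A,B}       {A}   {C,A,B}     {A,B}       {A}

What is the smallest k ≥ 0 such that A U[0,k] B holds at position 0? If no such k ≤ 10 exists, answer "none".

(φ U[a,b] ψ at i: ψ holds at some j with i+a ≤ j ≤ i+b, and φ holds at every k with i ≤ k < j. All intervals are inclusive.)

Need earliest j ≥ 0 with B, and A at every k in [0,j-1].
  j=0: rhs fails.
  j=1: rhs fails.
  j=2: rhs fails.
  j=3: rhs fails.
  j=4: rhs holds; lhs holds on [0,3]. k = 4.

4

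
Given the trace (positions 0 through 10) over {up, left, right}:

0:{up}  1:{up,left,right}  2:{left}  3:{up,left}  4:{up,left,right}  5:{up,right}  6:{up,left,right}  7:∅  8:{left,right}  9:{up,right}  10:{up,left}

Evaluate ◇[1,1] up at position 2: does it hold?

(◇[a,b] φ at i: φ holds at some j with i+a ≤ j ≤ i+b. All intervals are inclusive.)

Check up at each j in [3,3]:
  j=3: true
Found at j=3 → formula holds.

Yes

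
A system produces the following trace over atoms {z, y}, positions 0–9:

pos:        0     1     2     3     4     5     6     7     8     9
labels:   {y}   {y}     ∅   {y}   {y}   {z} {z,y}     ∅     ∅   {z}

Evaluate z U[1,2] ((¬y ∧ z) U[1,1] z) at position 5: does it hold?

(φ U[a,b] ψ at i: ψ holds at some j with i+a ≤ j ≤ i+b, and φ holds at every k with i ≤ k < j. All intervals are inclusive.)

Need some j in [6,7] with ((¬y ∧ z) U[1,1] z), and z at every k in [5,j-1].
  j=6: ((¬y ∧ z) U[1,1] z) — fails.
  j=7: ((¬y ∧ z) U[1,1] z) — fails.
No j in the window works → until fails.

False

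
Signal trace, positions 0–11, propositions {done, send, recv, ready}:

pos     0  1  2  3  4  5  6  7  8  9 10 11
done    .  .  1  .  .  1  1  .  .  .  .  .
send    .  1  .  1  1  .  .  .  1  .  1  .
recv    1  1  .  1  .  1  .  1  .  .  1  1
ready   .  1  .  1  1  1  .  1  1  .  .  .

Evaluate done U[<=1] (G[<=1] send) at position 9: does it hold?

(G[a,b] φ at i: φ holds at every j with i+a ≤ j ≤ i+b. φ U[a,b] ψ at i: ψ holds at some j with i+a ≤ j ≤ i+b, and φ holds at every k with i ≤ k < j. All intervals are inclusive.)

False

Need some j in [9,10] with G[<=1] send, and done at every k in [9,j-1].
  j=9: G[<=1] send — fails at 9.
  j=10: G[<=1] send — fails at 11.
No j in the window works → until fails.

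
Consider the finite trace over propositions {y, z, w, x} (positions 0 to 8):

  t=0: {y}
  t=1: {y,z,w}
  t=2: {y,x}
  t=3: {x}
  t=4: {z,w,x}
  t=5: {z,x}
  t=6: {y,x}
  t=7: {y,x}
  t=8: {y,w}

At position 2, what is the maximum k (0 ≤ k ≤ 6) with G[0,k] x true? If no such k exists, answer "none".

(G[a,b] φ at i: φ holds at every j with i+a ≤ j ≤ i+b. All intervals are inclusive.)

x must hold from j=2 onward; find where it first fails.
  j=2: holds
  j=3: holds
  j=4: holds
  j=5: holds
  j=6: holds
  j=7: holds
  j=8: fails
Holds on [2,7], so largest k = 5.

5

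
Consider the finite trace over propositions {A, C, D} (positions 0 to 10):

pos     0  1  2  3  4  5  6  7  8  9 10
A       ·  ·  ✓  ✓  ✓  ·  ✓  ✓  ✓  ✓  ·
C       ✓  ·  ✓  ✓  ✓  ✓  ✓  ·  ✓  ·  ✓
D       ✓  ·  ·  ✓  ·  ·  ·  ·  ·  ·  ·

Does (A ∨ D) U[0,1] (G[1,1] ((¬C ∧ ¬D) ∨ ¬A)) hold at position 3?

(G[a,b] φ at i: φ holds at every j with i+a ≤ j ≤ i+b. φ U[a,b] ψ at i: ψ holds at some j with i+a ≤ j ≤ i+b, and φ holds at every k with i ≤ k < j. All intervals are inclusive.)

Need some j in [3,4] with G[1,1] ((¬C ∧ ¬D) ∨ ¬A), and (A ∨ D) at every k in [3,j-1].
  j=3: G[1,1] ((¬C ∧ ¬D) ∨ ¬A) — fails at 4.
  j=4: G[1,1] ((¬C ∧ ¬D) ∨ ¬A) holds; (A ∨ D) holds at every k in [3,3] → satisfied.

Holds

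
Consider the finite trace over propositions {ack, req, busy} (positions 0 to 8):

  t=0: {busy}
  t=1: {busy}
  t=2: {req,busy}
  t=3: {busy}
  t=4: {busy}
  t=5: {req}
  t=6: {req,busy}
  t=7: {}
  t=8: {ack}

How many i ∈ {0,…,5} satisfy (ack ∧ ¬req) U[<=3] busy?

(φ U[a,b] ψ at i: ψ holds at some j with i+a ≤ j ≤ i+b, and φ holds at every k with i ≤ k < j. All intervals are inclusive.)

Evaluate at each i in [0,5]:
  i=0: ✓ (rhs at j=0)
  i=1: ✓ (rhs at j=1)
  i=2: ✓ (rhs at j=2)
  i=3: ✓ (rhs at j=3)
  i=4: ✓ (rhs at j=4)
  i=5: ✗ (lhs fails at k=5 before rhs at j=6)
Positions where it holds: {0, 1, 2, 3, 4} → 5.

5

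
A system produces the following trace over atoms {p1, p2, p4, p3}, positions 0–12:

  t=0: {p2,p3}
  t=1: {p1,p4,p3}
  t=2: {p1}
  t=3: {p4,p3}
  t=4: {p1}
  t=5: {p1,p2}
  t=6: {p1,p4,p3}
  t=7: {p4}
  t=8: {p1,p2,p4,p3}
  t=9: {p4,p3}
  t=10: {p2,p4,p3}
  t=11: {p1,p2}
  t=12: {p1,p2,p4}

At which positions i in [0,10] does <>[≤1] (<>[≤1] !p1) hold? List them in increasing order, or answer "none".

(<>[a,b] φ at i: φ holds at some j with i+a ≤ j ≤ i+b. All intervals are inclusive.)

Evaluate at each i in [0,10]:
  i=0: ✓ (witness j=0)
  i=1: ✓ (witness j=2)
  i=2: ✓ (witness j=2)
  i=3: ✓ (witness j=3)
  i=4: ✗ (none in [4,5])
  i=5: ✓ (witness j=6)
  i=6: ✓ (witness j=6)
  i=7: ✓ (witness j=7)
  i=8: ✓ (witness j=8)
  i=9: ✓ (witness j=9)
  i=10: ✓ (witness j=10)

0, 1, 2, 3, 5, 6, 7, 8, 9, 10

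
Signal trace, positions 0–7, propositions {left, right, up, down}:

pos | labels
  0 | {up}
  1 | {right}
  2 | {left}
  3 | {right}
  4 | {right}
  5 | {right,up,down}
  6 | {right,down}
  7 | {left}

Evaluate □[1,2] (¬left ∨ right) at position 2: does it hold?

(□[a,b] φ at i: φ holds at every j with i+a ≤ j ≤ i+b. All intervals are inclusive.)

Yes

Check (¬left ∨ right) at every j in [3,4]:
  j=3: true
  j=4: true
All positions satisfy it → formula holds.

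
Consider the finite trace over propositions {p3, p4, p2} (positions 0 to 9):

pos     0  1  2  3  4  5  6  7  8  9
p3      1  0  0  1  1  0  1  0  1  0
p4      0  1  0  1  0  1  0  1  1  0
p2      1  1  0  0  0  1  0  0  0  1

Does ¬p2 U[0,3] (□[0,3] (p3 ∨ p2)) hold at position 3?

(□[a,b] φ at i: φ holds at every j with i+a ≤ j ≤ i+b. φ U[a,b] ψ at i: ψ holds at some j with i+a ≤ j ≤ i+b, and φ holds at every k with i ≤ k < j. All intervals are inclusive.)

Holds

Need some j in [3,6] with □[0,3] (p3 ∨ p2), and ¬p2 at every k in [3,j-1].
  j=3: □[0,3] (p3 ∨ p2) holds; no prefix to check → satisfied.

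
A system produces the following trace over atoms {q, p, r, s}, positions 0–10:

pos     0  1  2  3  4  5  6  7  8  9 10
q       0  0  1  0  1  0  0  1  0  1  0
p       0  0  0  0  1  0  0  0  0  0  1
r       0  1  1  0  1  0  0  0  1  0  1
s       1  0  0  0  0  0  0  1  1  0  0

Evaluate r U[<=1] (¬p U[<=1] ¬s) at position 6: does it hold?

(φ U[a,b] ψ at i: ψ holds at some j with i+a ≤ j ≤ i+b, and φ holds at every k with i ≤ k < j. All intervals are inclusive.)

True

Need some j in [6,7] with (¬p U[<=1] ¬s), and r at every k in [6,j-1].
  j=6: (¬p U[<=1] ¬s) holds; no prefix to check → satisfied.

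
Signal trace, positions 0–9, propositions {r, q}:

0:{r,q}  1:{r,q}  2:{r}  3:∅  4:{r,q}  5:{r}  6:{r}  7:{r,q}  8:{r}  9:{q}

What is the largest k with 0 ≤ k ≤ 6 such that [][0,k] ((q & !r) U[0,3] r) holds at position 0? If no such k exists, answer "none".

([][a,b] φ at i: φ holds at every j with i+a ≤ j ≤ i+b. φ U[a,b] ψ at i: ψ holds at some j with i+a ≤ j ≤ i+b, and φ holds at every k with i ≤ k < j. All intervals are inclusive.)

((q & !r) U[0,3] r) must hold from j=0 onward; find where it first fails.
  j=0: holds
  j=1: holds
  j=2: holds
  j=3: fails
Holds on [0,2], so largest k = 2.

2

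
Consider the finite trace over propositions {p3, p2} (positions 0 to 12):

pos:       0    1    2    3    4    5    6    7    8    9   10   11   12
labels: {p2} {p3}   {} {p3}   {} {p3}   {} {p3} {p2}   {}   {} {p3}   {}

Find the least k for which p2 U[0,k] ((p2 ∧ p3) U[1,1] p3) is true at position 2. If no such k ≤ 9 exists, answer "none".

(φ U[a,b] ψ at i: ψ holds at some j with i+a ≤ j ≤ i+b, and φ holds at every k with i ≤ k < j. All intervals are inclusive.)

none

Need earliest j ≥ 2 with ((p2 ∧ p3) U[1,1] p3), and p2 at every k in [2,j-1].
  j=2: rhs fails.
  j=3: rhs fails.
  j=4: rhs fails.
  j=5: rhs fails.
  j=6: rhs fails.
  j=7: rhs fails.
  j=8: rhs fails.
  j=9: rhs fails.
  j=10: rhs fails.
  j=11: rhs fails.
No witness within the range → none.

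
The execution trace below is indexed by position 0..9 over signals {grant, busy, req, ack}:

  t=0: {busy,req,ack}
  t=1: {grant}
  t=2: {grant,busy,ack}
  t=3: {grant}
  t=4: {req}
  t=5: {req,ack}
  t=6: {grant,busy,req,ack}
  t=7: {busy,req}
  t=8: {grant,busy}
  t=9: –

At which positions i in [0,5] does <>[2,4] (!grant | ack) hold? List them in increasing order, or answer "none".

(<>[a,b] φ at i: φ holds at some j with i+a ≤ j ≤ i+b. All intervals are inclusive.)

0, 1, 2, 3, 4, 5

Evaluate at each i in [0,5]:
  i=0: ✓ (witness j=2)
  i=1: ✓ (witness j=4)
  i=2: ✓ (witness j=4)
  i=3: ✓ (witness j=5)
  i=4: ✓ (witness j=6)
  i=5: ✓ (witness j=7)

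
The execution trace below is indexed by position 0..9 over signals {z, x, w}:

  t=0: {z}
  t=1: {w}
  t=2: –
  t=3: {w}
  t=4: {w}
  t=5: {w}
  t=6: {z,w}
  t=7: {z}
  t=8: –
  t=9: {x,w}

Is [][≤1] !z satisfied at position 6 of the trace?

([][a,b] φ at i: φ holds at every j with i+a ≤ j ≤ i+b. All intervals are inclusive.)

Check !z at every j in [6,7]:
  j=6: false
  j=7: false
Fails at j=6 → formula fails.

False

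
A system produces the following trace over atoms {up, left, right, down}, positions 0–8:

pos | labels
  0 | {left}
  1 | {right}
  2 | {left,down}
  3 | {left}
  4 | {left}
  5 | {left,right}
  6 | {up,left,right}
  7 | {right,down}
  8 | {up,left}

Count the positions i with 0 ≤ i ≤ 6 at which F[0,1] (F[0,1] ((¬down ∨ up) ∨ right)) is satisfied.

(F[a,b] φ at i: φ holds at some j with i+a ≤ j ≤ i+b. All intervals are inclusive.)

7

Evaluate at each i in [0,6]:
  i=0: ✓ (witness j=0)
  i=1: ✓ (witness j=1)
  i=2: ✓ (witness j=2)
  i=3: ✓ (witness j=3)
  i=4: ✓ (witness j=4)
  i=5: ✓ (witness j=5)
  i=6: ✓ (witness j=6)
Positions where it holds: {0, 1, 2, 3, 4, 5, 6} → 7.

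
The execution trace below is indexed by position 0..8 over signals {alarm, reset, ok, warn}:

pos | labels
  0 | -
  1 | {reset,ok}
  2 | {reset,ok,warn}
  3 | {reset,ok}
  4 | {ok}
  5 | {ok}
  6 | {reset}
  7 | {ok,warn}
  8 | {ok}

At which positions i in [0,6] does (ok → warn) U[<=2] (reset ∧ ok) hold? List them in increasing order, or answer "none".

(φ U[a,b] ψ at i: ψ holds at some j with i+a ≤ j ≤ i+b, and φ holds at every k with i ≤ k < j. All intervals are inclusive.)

Evaluate at each i in [0,6]:
  i=0: ✓ (rhs at j=1; lhs holds on [0,0])
  i=1: ✓ (rhs at j=1)
  i=2: ✓ (rhs at j=2)
  i=3: ✓ (rhs at j=3)
  i=4: ✗ (no rhs in [4,6])
  i=5: ✗ (no rhs in [5,7])
  i=6: ✗ (no rhs in [6,8])

0, 1, 2, 3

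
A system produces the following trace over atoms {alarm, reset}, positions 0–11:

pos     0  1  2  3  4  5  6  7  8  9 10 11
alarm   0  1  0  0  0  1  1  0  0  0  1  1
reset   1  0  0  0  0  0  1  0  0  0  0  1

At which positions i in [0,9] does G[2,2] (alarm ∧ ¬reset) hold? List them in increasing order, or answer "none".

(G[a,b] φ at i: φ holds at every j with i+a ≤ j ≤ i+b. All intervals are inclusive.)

Evaluate at each i in [0,9]:
  i=0: ✗ (fails at j=2)
  i=1: ✗ (fails at j=3)
  i=2: ✗ (fails at j=4)
  i=3: ✓ (all of [5,5])
  i=4: ✗ (fails at j=6)
  i=5: ✗ (fails at j=7)
  i=6: ✗ (fails at j=8)
  i=7: ✗ (fails at j=9)
  i=8: ✓ (all of [10,10])
  i=9: ✗ (fails at j=11)

3, 8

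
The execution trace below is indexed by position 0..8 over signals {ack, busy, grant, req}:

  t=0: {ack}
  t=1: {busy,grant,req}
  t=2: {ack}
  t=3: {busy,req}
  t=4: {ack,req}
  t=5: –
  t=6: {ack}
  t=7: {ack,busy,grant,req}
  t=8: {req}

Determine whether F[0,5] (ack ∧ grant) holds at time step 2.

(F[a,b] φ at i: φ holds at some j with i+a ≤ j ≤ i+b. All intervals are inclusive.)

Check (ack ∧ grant) at each j in [2,7]:
  j=2: false
  j=3: false
  j=4: false
  j=5: false
  j=6: false
  j=7: true
Found at j=7 → formula holds.

Holds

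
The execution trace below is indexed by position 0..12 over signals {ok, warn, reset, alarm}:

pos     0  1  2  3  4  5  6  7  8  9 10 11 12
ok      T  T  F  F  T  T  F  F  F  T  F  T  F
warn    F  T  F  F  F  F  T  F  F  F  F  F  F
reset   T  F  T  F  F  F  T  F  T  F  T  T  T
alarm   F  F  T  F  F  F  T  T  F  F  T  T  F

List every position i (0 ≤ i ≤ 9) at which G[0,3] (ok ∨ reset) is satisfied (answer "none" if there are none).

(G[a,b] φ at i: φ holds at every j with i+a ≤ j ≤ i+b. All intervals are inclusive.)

Evaluate at each i in [0,9]:
  i=0: ✗ (fails at j=3)
  i=1: ✗ (fails at j=3)
  i=2: ✗ (fails at j=3)
  i=3: ✗ (fails at j=3)
  i=4: ✗ (fails at j=7)
  i=5: ✗ (fails at j=7)
  i=6: ✗ (fails at j=7)
  i=7: ✗ (fails at j=7)
  i=8: ✓ (all of [8,11])
  i=9: ✓ (all of [9,12])

8, 9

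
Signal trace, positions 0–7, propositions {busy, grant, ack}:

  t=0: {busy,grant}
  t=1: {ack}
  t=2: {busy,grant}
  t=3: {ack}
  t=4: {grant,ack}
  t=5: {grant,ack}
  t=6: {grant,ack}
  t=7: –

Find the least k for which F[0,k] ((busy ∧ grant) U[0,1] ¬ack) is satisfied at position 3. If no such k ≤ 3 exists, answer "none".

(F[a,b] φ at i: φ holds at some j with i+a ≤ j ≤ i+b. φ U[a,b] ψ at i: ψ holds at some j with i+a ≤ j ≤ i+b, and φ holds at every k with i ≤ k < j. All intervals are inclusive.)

Scan j = 3,4,… for ((busy ∧ grant) U[0,1] ¬ack):
  j=3: fails
  j=4: fails
  j=5: fails
  j=6: fails
No j in [3,6] satisfies it → none.

none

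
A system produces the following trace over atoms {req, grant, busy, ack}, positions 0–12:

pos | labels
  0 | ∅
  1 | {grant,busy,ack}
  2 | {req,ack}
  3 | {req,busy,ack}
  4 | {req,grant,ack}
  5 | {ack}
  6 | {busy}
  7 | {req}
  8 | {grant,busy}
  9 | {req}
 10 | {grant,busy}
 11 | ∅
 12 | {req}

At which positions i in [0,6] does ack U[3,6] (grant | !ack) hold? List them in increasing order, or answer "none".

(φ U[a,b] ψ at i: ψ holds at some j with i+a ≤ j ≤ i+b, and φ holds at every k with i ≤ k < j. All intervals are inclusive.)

1, 2, 3

Evaluate at each i in [0,6]:
  i=0: ✗ (lhs fails at k=0 before rhs at j=4)
  i=1: ✓ (rhs at j=4; lhs holds on [1,3])
  i=2: ✓ (rhs at j=6; lhs holds on [2,5])
  i=3: ✓ (rhs at j=6; lhs holds on [3,5])
  i=4: ✗ (lhs fails at k=6 before rhs at j=7)
  i=5: ✗ (lhs fails at k=6 before rhs at j=8)
  i=6: ✗ (lhs fails at k=6 before rhs at j=9)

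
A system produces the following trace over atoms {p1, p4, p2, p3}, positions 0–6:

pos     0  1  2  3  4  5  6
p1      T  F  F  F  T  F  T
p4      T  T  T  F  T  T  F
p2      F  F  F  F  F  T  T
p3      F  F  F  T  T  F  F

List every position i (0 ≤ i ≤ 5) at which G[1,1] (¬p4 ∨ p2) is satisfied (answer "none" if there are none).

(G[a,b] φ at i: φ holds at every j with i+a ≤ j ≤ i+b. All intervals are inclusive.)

Evaluate at each i in [0,5]:
  i=0: ✗ (fails at j=1)
  i=1: ✗ (fails at j=2)
  i=2: ✓ (all of [3,3])
  i=3: ✗ (fails at j=4)
  i=4: ✓ (all of [5,5])
  i=5: ✓ (all of [6,6])

2, 4, 5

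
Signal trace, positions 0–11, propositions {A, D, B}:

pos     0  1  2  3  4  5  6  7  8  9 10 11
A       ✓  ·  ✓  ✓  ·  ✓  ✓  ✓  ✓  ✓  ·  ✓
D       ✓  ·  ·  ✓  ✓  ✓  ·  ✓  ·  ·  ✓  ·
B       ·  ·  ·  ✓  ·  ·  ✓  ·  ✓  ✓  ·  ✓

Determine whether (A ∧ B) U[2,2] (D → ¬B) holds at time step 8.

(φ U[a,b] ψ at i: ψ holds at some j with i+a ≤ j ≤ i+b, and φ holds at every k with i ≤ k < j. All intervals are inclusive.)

Yes

Need some j in [10,10] with (D → ¬B), and (A ∧ B) at every k in [8,j-1].
  j=10: (D → ¬B) holds; (A ∧ B) holds at every k in [8,9] → satisfied.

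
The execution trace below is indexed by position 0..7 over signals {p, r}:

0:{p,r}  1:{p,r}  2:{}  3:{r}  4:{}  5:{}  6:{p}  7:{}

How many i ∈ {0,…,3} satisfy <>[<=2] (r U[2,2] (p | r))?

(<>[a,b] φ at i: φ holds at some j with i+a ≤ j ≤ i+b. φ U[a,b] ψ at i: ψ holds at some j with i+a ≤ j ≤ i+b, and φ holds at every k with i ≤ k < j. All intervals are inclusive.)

Evaluate at each i in [0,3]:
  i=0: ✗ (none in [0,2])
  i=1: ✗ (none in [1,3])
  i=2: ✗ (none in [2,4])
  i=3: ✗ (none in [3,5])
Positions where it holds: {} → 0.

0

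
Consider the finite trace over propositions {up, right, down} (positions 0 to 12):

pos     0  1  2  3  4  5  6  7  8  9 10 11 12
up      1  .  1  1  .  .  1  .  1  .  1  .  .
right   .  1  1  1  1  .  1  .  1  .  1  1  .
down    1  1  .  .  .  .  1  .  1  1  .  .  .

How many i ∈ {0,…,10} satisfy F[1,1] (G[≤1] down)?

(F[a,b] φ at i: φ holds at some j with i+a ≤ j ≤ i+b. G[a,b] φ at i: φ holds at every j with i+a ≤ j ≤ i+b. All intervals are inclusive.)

1

Evaluate at each i in [0,10]:
  i=0: ✗ (none in [1,1])
  i=1: ✗ (none in [2,2])
  i=2: ✗ (none in [3,3])
  i=3: ✗ (none in [4,4])
  i=4: ✗ (none in [5,5])
  i=5: ✗ (none in [6,6])
  i=6: ✗ (none in [7,7])
  i=7: ✓ (witness j=8)
  i=8: ✗ (none in [9,9])
  i=9: ✗ (none in [10,10])
  i=10: ✗ (none in [11,11])
Positions where it holds: {7} → 1.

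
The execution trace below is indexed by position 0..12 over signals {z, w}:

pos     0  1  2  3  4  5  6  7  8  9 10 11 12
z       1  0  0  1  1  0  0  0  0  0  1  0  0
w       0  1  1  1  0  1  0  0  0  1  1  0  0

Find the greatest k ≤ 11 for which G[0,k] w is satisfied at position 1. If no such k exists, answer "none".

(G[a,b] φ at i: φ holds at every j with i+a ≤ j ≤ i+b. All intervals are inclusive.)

w must hold from j=1 onward; find where it first fails.
  j=1: holds
  j=2: holds
  j=3: holds
  j=4: fails
Holds on [1,3], so largest k = 2.

2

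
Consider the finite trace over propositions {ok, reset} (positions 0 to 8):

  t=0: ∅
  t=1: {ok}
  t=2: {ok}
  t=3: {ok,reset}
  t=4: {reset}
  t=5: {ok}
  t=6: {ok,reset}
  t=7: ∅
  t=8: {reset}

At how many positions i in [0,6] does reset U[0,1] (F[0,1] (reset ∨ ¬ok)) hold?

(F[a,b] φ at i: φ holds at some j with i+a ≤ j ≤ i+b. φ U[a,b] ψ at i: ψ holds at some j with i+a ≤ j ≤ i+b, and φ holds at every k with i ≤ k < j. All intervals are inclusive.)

6

Evaluate at each i in [0,6]:
  i=0: ✓ (rhs at j=0)
  i=1: ✗ (lhs fails at k=1 before rhs at j=2)
  i=2: ✓ (rhs at j=2)
  i=3: ✓ (rhs at j=3)
  i=4: ✓ (rhs at j=4)
  i=5: ✓ (rhs at j=5)
  i=6: ✓ (rhs at j=6)
Positions where it holds: {0, 2, 3, 4, 5, 6} → 6.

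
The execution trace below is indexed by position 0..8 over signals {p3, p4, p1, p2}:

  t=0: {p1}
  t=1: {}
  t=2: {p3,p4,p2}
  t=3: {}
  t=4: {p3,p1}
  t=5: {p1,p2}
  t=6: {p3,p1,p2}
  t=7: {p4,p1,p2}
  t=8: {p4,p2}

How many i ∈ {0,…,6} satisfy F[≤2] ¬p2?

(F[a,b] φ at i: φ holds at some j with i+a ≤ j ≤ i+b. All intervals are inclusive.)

Evaluate at each i in [0,6]:
  i=0: ✓ (witness j=0)
  i=1: ✓ (witness j=1)
  i=2: ✓ (witness j=3)
  i=3: ✓ (witness j=3)
  i=4: ✓ (witness j=4)
  i=5: ✗ (none in [5,7])
  i=6: ✗ (none in [6,8])
Positions where it holds: {0, 1, 2, 3, 4} → 5.

5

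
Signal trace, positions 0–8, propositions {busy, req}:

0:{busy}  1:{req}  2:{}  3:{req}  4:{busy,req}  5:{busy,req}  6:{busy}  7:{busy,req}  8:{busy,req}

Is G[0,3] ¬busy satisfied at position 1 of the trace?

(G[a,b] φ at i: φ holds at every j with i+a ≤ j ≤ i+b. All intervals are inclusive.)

No

Check ¬busy at every j in [1,4]:
  j=1: true
  j=2: true
  j=3: true
  j=4: false
Fails at j=4 → formula fails.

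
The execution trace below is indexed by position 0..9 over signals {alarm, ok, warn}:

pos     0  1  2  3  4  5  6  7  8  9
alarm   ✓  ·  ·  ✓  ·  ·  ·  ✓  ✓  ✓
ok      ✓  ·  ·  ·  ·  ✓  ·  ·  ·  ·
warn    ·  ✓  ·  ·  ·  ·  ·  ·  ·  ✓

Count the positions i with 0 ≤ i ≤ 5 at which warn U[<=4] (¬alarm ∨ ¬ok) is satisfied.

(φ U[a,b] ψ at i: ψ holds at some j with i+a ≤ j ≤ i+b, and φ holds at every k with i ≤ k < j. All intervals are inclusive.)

5

Evaluate at each i in [0,5]:
  i=0: ✗ (lhs fails at k=0 before rhs at j=1)
  i=1: ✓ (rhs at j=1)
  i=2: ✓ (rhs at j=2)
  i=3: ✓ (rhs at j=3)
  i=4: ✓ (rhs at j=4)
  i=5: ✓ (rhs at j=5)
Positions where it holds: {1, 2, 3, 4, 5} → 5.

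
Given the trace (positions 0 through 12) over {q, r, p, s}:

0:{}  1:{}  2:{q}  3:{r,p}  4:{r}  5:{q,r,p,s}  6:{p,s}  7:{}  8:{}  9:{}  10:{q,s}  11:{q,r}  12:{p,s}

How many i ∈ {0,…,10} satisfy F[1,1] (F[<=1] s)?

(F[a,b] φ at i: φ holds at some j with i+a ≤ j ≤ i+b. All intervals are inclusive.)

6

Evaluate at each i in [0,10]:
  i=0: ✗ (none in [1,1])
  i=1: ✗ (none in [2,2])
  i=2: ✗ (none in [3,3])
  i=3: ✓ (witness j=4)
  i=4: ✓ (witness j=5)
  i=5: ✓ (witness j=6)
  i=6: ✗ (none in [7,7])
  i=7: ✗ (none in [8,8])
  i=8: ✓ (witness j=9)
  i=9: ✓ (witness j=10)
  i=10: ✓ (witness j=11)
Positions where it holds: {3, 4, 5, 8, 9, 10} → 6.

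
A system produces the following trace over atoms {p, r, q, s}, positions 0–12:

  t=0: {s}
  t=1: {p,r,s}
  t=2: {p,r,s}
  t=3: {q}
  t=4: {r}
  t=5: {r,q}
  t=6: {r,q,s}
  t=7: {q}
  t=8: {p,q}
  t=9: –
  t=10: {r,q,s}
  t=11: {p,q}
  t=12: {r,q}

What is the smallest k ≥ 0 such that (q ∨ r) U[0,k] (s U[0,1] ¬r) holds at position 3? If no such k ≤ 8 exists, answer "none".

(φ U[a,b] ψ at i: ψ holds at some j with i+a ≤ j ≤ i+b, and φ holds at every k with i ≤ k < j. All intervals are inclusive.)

Need earliest j ≥ 3 with (s U[0,1] ¬r), and (q ∨ r) at every k in [3,j-1].
  j=3: rhs holds (empty prefix). k = 0.

0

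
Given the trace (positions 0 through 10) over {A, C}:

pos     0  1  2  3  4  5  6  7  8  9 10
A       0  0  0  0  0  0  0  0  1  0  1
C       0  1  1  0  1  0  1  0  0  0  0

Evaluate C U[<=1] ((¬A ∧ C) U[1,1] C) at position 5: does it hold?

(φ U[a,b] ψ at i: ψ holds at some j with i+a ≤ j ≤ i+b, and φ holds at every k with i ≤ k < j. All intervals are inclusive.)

Need some j in [5,6] with ((¬A ∧ C) U[1,1] C), and C at every k in [5,j-1].
  j=5: ((¬A ∧ C) U[1,1] C) — fails.
  j=6: ((¬A ∧ C) U[1,1] C) — fails.
No j in the window works → until fails.

Does not hold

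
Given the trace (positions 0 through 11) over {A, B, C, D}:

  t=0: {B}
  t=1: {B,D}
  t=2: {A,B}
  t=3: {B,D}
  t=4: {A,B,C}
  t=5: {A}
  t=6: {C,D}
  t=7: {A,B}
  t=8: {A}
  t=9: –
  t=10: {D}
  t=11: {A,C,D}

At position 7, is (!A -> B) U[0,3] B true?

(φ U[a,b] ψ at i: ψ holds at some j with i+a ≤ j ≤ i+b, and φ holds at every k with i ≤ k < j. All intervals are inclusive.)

Yes

Need some j in [7,10] with B, and (!A -> B) at every k in [7,j-1].
  j=7: B holds; no prefix to check → satisfied.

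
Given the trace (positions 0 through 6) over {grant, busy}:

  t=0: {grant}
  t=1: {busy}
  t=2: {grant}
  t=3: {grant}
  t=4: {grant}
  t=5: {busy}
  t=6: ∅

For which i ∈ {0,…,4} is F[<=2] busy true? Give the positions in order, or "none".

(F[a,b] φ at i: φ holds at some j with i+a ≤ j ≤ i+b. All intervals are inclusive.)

Evaluate at each i in [0,4]:
  i=0: ✓ (witness j=1)
  i=1: ✓ (witness j=1)
  i=2: ✗ (none in [2,4])
  i=3: ✓ (witness j=5)
  i=4: ✓ (witness j=5)

0, 1, 3, 4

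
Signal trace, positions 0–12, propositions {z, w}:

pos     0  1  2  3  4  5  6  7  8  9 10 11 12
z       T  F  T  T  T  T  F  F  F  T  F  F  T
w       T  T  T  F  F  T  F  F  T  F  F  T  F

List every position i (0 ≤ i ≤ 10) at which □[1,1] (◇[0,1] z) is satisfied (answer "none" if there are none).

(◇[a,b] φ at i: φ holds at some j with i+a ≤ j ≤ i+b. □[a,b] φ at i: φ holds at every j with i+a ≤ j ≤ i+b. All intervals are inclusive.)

0, 1, 2, 3, 4, 7, 8, 10

Evaluate at each i in [0,10]:
  i=0: ✓ (all of [1,1])
  i=1: ✓ (all of [2,2])
  i=2: ✓ (all of [3,3])
  i=3: ✓ (all of [4,4])
  i=4: ✓ (all of [5,5])
  i=5: ✗ (fails at j=6)
  i=6: ✗ (fails at j=7)
  i=7: ✓ (all of [8,8])
  i=8: ✓ (all of [9,9])
  i=9: ✗ (fails at j=10)
  i=10: ✓ (all of [11,11])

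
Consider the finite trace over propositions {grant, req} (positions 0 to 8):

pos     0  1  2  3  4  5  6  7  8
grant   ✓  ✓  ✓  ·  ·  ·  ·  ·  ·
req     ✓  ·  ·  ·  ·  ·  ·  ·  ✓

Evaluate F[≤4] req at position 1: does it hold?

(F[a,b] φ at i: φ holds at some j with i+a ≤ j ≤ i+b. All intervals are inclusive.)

Does not hold

Check req at each j in [1,5]:
  j=1: false
  j=2: false
  j=3: false
  j=4: false
  j=5: false
No position in the window satisfies it → formula fails.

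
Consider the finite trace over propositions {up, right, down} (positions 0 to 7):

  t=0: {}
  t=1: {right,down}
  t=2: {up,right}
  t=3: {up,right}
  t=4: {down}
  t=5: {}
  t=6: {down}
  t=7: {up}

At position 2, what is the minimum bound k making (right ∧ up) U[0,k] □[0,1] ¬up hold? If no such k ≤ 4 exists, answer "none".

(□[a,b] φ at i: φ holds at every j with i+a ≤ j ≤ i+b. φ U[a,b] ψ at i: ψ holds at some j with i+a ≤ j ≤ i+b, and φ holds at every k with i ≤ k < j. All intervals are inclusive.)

Need earliest j ≥ 2 with □[0,1] ¬up, and (right ∧ up) at every k in [2,j-1].
  j=2: rhs fails.
  j=3: rhs fails.
  j=4: rhs holds; lhs holds on [2,3]. k = 2.

2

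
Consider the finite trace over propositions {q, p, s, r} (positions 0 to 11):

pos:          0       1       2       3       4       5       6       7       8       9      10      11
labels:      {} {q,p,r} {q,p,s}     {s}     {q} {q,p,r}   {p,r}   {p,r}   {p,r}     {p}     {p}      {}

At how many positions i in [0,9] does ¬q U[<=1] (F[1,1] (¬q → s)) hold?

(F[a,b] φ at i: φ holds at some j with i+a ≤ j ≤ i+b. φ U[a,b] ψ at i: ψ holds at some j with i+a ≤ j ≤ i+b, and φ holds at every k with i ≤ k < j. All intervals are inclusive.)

5

Evaluate at each i in [0,9]:
  i=0: ✓ (rhs at j=0)
  i=1: ✓ (rhs at j=1)
  i=2: ✓ (rhs at j=2)
  i=3: ✓ (rhs at j=3)
  i=4: ✓ (rhs at j=4)
  i=5: ✗ (no rhs in [5,6])
  i=6: ✗ (no rhs in [6,7])
  i=7: ✗ (no rhs in [7,8])
  i=8: ✗ (no rhs in [8,9])
  i=9: ✗ (no rhs in [9,10])
Positions where it holds: {0, 1, 2, 3, 4} → 5.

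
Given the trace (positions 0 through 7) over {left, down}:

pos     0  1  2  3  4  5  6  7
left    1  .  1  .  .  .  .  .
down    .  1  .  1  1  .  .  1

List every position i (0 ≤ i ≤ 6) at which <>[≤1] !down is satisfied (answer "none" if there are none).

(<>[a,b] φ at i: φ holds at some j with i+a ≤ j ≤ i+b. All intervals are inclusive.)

Evaluate at each i in [0,6]:
  i=0: ✓ (witness j=0)
  i=1: ✓ (witness j=2)
  i=2: ✓ (witness j=2)
  i=3: ✗ (none in [3,4])
  i=4: ✓ (witness j=5)
  i=5: ✓ (witness j=5)
  i=6: ✓ (witness j=6)

0, 1, 2, 4, 5, 6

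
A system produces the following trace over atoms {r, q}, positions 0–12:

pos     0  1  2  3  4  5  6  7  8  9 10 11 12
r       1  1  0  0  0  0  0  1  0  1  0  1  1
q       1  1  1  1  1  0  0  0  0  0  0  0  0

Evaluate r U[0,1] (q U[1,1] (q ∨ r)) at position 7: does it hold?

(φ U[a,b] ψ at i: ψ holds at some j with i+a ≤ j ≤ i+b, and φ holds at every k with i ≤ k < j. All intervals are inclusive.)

False

Need some j in [7,8] with (q U[1,1] (q ∨ r)), and r at every k in [7,j-1].
  j=7: (q U[1,1] (q ∨ r)) — fails.
  j=8: (q U[1,1] (q ∨ r)) — fails.
No j in the window works → until fails.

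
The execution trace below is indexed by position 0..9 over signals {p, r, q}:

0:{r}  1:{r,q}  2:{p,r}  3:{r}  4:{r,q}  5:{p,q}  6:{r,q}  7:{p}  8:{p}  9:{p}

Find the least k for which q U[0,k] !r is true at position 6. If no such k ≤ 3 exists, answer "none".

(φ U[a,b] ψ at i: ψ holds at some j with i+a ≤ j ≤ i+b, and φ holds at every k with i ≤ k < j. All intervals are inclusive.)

1

Need earliest j ≥ 6 with !r, and q at every k in [6,j-1].
  j=6: rhs fails.
  j=7: rhs holds; lhs holds on [6,6]. k = 1.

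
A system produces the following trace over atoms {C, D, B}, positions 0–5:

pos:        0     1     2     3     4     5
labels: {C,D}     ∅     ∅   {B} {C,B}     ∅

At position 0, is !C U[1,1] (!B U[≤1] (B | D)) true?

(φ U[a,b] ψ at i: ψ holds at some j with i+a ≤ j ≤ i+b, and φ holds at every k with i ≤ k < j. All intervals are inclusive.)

Does not hold

Need some j in [1,1] with (!B U[≤1] (B | D)), and !C at every k in [0,j-1].
  j=1: (!B U[≤1] (B | D)) — fails.
No j in the window works → until fails.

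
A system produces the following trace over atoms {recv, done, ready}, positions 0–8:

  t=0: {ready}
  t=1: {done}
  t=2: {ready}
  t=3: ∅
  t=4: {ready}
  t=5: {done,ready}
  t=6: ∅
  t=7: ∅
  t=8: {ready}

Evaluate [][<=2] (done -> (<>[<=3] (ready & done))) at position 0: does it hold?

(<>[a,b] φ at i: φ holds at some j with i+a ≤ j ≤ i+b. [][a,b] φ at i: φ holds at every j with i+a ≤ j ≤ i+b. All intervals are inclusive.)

Does not hold

Check (done -> (<>[<=3] (ready & done))) at every j in [0,2]:
  j=0: antecedent false → ✓
  j=1: antecedent true; consequent fails (none in [1,4]) → ✗
  j=2: antecedent false → ✓
Fails at j=1 → formula fails.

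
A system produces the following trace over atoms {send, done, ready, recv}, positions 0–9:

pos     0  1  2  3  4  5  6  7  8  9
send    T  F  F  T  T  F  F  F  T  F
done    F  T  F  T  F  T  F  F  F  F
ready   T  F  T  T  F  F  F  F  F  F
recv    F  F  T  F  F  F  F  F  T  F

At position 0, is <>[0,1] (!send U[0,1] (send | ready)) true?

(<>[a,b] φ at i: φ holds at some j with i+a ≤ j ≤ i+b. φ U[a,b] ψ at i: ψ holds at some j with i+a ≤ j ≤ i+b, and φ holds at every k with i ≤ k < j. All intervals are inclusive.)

Check (!send U[0,1] (send | ready)) at each j in [0,1]:
  j=0: holds
  j=1: holds
Found at j=0 → formula holds.

True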